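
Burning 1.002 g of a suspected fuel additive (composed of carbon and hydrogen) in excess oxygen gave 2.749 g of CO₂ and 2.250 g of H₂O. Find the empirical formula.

mol C = 2.749 g CO₂ ÷ 44.009 g/mol = 0.062464 mol
mol H = 2 × 2.250 g H₂O ÷ 18.015 g/mol = 0.24979 mol
Divide by the smallest (0.062464 mol): C 1.000, H 3.999

CH4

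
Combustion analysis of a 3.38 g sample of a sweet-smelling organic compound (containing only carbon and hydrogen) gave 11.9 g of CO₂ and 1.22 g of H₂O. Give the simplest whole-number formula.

C2H

mol C = 11.9 g CO₂ ÷ 44.009 g/mol = 0.2704 mol
mol H = 2 × 1.22 g H₂O ÷ 18.015 g/mol = 0.1354 mol
Divide by the smallest (0.1354 mol): C 1.996, H 1.000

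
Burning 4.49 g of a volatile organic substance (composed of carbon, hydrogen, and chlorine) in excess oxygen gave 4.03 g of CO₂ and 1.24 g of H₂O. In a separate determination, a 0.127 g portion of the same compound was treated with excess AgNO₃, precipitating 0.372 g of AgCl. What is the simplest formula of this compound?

mol C = 4.03 g CO₂ ÷ 44.009 g/mol = 0.09157 mol
mol H = 2 × 1.24 g H₂O ÷ 18.015 g/mol = 0.1377 mol
From the AgCl data: mol Cl per gram of compound = (0.372 ÷ 143.318) ÷ 0.127 = 0.02044 mol/g, so in the 4.49 g combustion sample mol Cl = 0.09177 mol
Divide by the smallest (0.09157 mol): C 1.000, H 1.503, Cl 1.002
Multiplying each by 2 gives whole numbers: C 2.00, H 3.01, Cl 2.00

C2H3Cl2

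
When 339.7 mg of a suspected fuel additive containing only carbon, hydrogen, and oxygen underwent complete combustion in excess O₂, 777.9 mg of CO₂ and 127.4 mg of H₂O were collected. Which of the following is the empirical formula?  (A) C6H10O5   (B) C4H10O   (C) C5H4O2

(C) C5H4O2

mol C = 0.7779 g CO₂ ÷ 44.009 g/mol = 0.017676 mol
mol H = 2 × 0.1274 g H₂O ÷ 18.015 g/mol = 0.014144 mol
mass O = 0.3397 − (0.21231 + 0.014257) = 0.11314 g → mol O = 0.11314 ÷ 15.999 = 0.0070715 mol
Divide by the smallest (0.0070715 mol): C 2.500, H 2.000, O 1.000
Multiplying each by 2 gives whole numbers: C 5.00, H 4.00, O 2.00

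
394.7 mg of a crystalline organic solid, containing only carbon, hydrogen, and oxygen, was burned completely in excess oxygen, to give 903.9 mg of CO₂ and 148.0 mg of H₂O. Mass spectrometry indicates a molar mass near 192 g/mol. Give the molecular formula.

C10H8O4

mol C = 0.9039 g CO₂ ÷ 44.009 g/mol = 0.020539 mol
mol H = 2 × 0.1480 g H₂O ÷ 18.015 g/mol = 0.016431 mol
mass O = 0.3947 − (0.24669 + 0.016562) = 0.13144 g → mol O = 0.13144 ÷ 15.999 = 0.0082158 mol
Divide by the smallest (0.0082158 mol): C 2.500, H 2.000, O 1.000
Multiplying each by 2 gives whole numbers: C 5.00, H 4.00, O 2.00
Empirical formula: C5H4O2
Empirical-formula mass = 96.08 g/mol; 192 ÷ 96.08 ≈ 2, so the molecular formula is C10H8O4.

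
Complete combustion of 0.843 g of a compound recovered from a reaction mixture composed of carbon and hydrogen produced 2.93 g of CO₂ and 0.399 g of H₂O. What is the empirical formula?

mol C = 2.93 g CO₂ ÷ 44.009 g/mol = 0.06658 mol
mol H = 2 × 0.399 g H₂O ÷ 18.015 g/mol = 0.04430 mol
Divide by the smallest (0.04430 mol): C 1.503, H 1.000
Multiplying each by 2 gives whole numbers: C 3.01, H 2.00

C3H2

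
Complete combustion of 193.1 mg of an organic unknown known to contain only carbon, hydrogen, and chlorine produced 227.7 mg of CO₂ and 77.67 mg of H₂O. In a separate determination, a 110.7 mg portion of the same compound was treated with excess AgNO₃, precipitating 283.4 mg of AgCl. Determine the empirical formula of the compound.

mol C = 0.2277 g CO₂ ÷ 44.009 g/mol = 0.0051739 mol
mol H = 2 × 0.07767 g H₂O ÷ 18.015 g/mol = 0.0086228 mol
From the AgCl data: mol Cl per gram of compound = (0.2834 ÷ 143.318) ÷ 0.1107 = 0.017863 mol/g, so in the 0.1931 g combustion sample mol Cl = 0.0034493 mol
Divide by the smallest (0.0034493 mol): C 1.500, H 2.500, Cl 1.000
Multiplying each by 2 gives whole numbers: C 3.00, H 5.00, Cl 2.00

C3H5Cl2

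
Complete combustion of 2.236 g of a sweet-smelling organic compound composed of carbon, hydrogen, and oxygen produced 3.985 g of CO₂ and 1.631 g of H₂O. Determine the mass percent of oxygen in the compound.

mol C = 3.985 g CO₂ ÷ 44.009 g/mol = 0.090550 mol
mol H = 2 × 1.631 g H₂O ÷ 18.015 g/mol = 0.18107 mol
mass O = 2.236 − (1.0876 + 0.18252) = 0.96589 g → mol O = 0.96589 ÷ 15.999 = 0.060372 mol
mass % O = 0.96589 g ÷ 2.236 g × 100%

43.20%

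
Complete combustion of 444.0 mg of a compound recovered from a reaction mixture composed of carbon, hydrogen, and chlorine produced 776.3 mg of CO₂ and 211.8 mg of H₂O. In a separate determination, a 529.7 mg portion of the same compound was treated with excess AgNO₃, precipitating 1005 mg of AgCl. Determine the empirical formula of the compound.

C3H4Cl

mol C = 0.7763 g CO₂ ÷ 44.009 g/mol = 0.017640 mol
mol H = 2 × 0.2118 g H₂O ÷ 18.015 g/mol = 0.023514 mol
From the AgCl data: mol Cl per gram of compound = (1.005 ÷ 143.318) ÷ 0.5297 = 0.013238 mol/g, so in the 0.4440 g combustion sample mol Cl = 0.0058778 mol
Divide by the smallest (0.0058778 mol): C 3.001, H 4.000, Cl 1.000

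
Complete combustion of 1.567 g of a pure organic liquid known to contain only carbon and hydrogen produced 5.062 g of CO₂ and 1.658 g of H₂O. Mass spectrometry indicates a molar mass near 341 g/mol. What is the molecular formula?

mol C = 5.062 g CO₂ ÷ 44.009 g/mol = 0.11502 mol
mol H = 2 × 1.658 g H₂O ÷ 18.015 g/mol = 0.18407 mol
Divide by the smallest (0.11502 mol): C 1.000, H 1.600
Multiplying each by 5 gives whole numbers: C 5.00, H 8.00
Empirical formula: C5H8
Empirical-formula mass = 68.12 g/mol; 341 ÷ 68.12 ≈ 5, so the molecular formula is C25H40.

C25H40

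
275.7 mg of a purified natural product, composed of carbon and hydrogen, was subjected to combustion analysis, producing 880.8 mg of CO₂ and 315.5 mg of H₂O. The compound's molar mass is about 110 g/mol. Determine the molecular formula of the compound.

mol C = 0.8808 g CO₂ ÷ 44.009 g/mol = 0.020014 mol
mol H = 2 × 0.3155 g H₂O ÷ 18.015 g/mol = 0.035026 mol
Divide by the smallest (0.020014 mol): C 1.000, H 1.750
Multiplying each by 4 gives whole numbers: C 4.00, H 7.00
Empirical formula: C4H7
Empirical-formula mass = 55.10 g/mol; 110 ÷ 55.10 ≈ 2, so the molecular formula is C8H14.

C8H14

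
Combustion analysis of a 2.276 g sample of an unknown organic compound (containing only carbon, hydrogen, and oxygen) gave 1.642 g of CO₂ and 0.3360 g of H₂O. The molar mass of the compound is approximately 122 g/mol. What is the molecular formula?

C2H2O6

mol C = 1.642 g CO₂ ÷ 44.009 g/mol = 0.037311 mol
mol H = 2 × 0.3360 g H₂O ÷ 18.015 g/mol = 0.037302 mol
mass O = 2.276 − (0.44814 + 0.037601) = 1.7903 g → mol O = 1.7903 ÷ 15.999 = 0.11190 mol
Divide by the smallest (0.037302 mol): C 1.000, H 1.000, O 3.000
Empirical formula: CHO3
Empirical-formula mass = 61.02 g/mol; 122 ÷ 61.02 ≈ 2, so the molecular formula is C2H2O6.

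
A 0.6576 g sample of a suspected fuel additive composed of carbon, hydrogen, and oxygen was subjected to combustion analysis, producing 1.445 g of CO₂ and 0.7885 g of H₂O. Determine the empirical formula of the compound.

mol C = 1.445 g CO₂ ÷ 44.009 g/mol = 0.032834 mol
mol H = 2 × 0.7885 g H₂O ÷ 18.015 g/mol = 0.087538 mol
mass O = 0.6576 − (0.39437 + 0.088238) = 0.17499 g → mol O = 0.17499 ÷ 15.999 = 0.010938 mol
Divide by the smallest (0.010938 mol): C 3.002, H 8.003, O 1.000

C3H8O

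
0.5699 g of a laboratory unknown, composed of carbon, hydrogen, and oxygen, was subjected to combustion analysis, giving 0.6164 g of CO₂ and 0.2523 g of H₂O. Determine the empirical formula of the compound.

mol C = 0.6164 g CO₂ ÷ 44.009 g/mol = 0.014006 mol
mol H = 2 × 0.2523 g H₂O ÷ 18.015 g/mol = 0.028010 mol
mass O = 0.5699 − (0.16823 + 0.028234) = 0.37344 g → mol O = 0.37344 ÷ 15.999 = 0.023341 mol
Divide by the smallest (0.014006 mol): C 1.000, H 2.000, O 1.666
Multiplying each by 3 gives whole numbers: C 3.00, H 6.00, O 5.00

C3H6O5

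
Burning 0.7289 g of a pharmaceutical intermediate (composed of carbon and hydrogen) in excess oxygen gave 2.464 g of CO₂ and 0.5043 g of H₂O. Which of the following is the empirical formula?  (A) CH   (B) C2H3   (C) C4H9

mol C = 2.464 g CO₂ ÷ 44.009 g/mol = 0.055989 mol
mol H = 2 × 0.5043 g H₂O ÷ 18.015 g/mol = 0.055987 mol
Divide by the smallest (0.055987 mol): C 1.000, H 1.000

(A) CH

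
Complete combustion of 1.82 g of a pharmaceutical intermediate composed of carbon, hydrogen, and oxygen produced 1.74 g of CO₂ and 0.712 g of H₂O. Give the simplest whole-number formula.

CH2O2

mol C = 1.74 g CO₂ ÷ 44.009 g/mol = 0.03954 mol
mol H = 2 × 0.712 g H₂O ÷ 18.015 g/mol = 0.07905 mol
mass O = 1.82 − (0.4749 + 0.07968) = 1.265 g → mol O = 1.265 ÷ 15.999 = 0.07909 mol
Divide by the smallest (0.03954 mol): C 1.000, H 1.999, O 2.001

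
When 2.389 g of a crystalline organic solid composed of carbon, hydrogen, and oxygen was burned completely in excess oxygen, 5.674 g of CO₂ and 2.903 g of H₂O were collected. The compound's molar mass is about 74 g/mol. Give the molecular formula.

mol C = 5.674 g CO₂ ÷ 44.009 g/mol = 0.12893 mol
mol H = 2 × 2.903 g H₂O ÷ 18.015 g/mol = 0.32229 mol
mass O = 2.389 − (1.5486 + 0.32487) = 0.51558 g → mol O = 0.51558 ÷ 15.999 = 0.032226 mol
Divide by the smallest (0.032226 mol): C 4.001, H 10.001, O 1.000
Empirical formula: C4H10O
Empirical-formula mass = 74.12 g/mol; 74 ÷ 74.12 ≈ 1, so the molecular formula is C4H10O.

C4H10O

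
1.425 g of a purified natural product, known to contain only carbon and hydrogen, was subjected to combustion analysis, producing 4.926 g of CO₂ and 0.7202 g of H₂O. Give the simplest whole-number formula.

mol C = 4.926 g CO₂ ÷ 44.009 g/mol = 0.11193 mol
mol H = 2 × 0.7202 g H₂O ÷ 18.015 g/mol = 0.079956 mol
Divide by the smallest (0.079956 mol): C 1.400, H 1.000
Multiplying each by 5 gives whole numbers: C 7.00, H 5.00

C7H5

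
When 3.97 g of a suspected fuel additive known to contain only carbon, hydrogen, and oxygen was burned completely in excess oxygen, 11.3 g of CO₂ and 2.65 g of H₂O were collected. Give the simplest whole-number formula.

mol C = 11.3 g CO₂ ÷ 44.009 g/mol = 0.2568 mol
mol H = 2 × 2.65 g H₂O ÷ 18.015 g/mol = 0.2942 mol
mass O = 3.97 − (3.084 + 0.2966) = 0.5894 g → mol O = 0.5894 ÷ 15.999 = 0.03684 mol
Divide by the smallest (0.03684 mol): C 6.969, H 7.985, O 1.000

C7H8O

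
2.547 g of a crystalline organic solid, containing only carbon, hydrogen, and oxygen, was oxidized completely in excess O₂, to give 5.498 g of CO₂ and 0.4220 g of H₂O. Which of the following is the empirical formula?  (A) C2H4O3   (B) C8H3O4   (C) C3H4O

mol C = 5.498 g CO₂ ÷ 44.009 g/mol = 0.12493 mol
mol H = 2 × 0.4220 g H₂O ÷ 18.015 g/mol = 0.046850 mol
mass O = 2.547 − (1.5005 + 0.047225) = 0.99925 g → mol O = 0.99925 ÷ 15.999 = 0.062457 mol
Divide by the smallest (0.046850 mol): C 2.667, H 1.000, O 1.333
Multiplying each by 3 gives whole numbers: C 8.00, H 3.00, O 4.00

(B) C8H3O4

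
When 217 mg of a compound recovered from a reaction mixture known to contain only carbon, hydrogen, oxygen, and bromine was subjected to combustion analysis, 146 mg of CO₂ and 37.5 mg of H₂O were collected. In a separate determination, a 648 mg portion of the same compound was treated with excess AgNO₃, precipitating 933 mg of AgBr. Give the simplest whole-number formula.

mol C = 0.146 g CO₂ ÷ 44.009 g/mol = 0.003318 mol
mol H = 2 × 0.0375 g H₂O ÷ 18.015 g/mol = 0.004163 mol
From the AgBr data: mol Br per gram of compound = (0.933 ÷ 187.772) ÷ 0.648 = 0.007668 mol/g, so in the 0.217 g combustion sample mol Br = 0.001664 mol
mass O = 0.217 − (0.03985 + 0.004197 + 0.1330) = 0.04000 g → mol O = 0.04000 ÷ 15.999 = 0.002500 mol
Divide by the smallest (0.001664 mol): C 1.994, H 2.502, Br 1.000, O 1.503
Multiplying each by 2 gives whole numbers: C 3.99, H 5.00, Br 2.00, O 3.01

C4H5Br2O3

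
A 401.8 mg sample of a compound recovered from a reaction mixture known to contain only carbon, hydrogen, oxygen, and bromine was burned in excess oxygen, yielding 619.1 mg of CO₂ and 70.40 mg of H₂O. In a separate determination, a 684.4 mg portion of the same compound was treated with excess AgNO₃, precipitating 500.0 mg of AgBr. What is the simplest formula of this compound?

mol C = 0.6191 g CO₂ ÷ 44.009 g/mol = 0.014068 mol
mol H = 2 × 0.07040 g H₂O ÷ 18.015 g/mol = 0.0078157 mol
From the AgBr data: mol Br per gram of compound = (0.5000 ÷ 187.772) ÷ 0.6844 = 0.0038907 mol/g, so in the 0.4018 g combustion sample mol Br = 0.0015633 mol
mass O = 0.4018 − (0.16897 + 0.0078782 + 0.12491) = 0.10004 g → mol O = 0.10004 ÷ 15.999 = 0.0062531 mol
Divide by the smallest (0.0015633 mol): C 8.999, H 5.000, Br 1.000, O 4.000

C9H5BrO4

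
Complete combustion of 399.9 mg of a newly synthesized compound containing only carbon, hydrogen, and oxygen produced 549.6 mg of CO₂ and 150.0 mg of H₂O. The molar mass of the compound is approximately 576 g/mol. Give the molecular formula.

mol C = 0.5496 g CO₂ ÷ 44.009 g/mol = 0.012488 mol
mol H = 2 × 0.1500 g H₂O ÷ 18.015 g/mol = 0.016653 mol
mass O = 0.3999 − (0.15000 + 0.016786) = 0.23312 g → mol O = 0.23312 ÷ 15.999 = 0.014571 mol
Divide by the smallest (0.012488 mol): C 1.000, H 1.333, O 1.167
Multiplying each by 6 gives whole numbers: C 6.00, H 8.00, O 7.00
Empirical formula: C6H8O7
Empirical-formula mass = 192.12 g/mol; 576 ÷ 192.12 ≈ 3, so the molecular formula is C18H24O21.

C18H24O21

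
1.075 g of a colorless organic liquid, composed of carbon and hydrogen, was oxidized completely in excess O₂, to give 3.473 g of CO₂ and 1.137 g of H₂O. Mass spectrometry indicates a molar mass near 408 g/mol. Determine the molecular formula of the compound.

C30H48

mol C = 3.473 g CO₂ ÷ 44.009 g/mol = 0.078916 mol
mol H = 2 × 1.137 g H₂O ÷ 18.015 g/mol = 0.12623 mol
Divide by the smallest (0.078916 mol): C 1.000, H 1.600
Multiplying each by 5 gives whole numbers: C 5.00, H 8.00
Empirical formula: C5H8
Empirical-formula mass = 68.12 g/mol; 408 ÷ 68.12 ≈ 6, so the molecular formula is C30H48.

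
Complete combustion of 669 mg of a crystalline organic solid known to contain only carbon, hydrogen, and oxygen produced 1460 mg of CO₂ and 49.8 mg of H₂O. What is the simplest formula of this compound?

mol C = 1.46 g CO₂ ÷ 44.009 g/mol = 0.03318 mol
mol H = 2 × 0.0498 g H₂O ÷ 18.015 g/mol = 0.005529 mol
mass O = 0.669 − (0.3985 + 0.005573) = 0.2650 g → mol O = 0.2650 ÷ 15.999 = 0.01656 mol
Divide by the smallest (0.005529 mol): C 6.000, H 1.000, O 2.995

C6HO3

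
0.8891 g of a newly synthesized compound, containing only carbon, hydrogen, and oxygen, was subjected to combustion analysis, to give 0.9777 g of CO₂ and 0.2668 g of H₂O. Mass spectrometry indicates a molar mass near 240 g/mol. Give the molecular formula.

C6H8O10

mol C = 0.9777 g CO₂ ÷ 44.009 g/mol = 0.022216 mol
mol H = 2 × 0.2668 g H₂O ÷ 18.015 g/mol = 0.029620 mol
mass O = 0.8891 − (0.26684 + 0.029857) = 0.59241 g → mol O = 0.59241 ÷ 15.999 = 0.037028 mol
Divide by the smallest (0.022216 mol): C 1.000, H 1.333, O 1.667
Multiplying each by 3 gives whole numbers: C 3.00, H 4.00, O 5.00
Empirical formula: C3H4O5
Empirical-formula mass = 120.06 g/mol; 240 ÷ 120.06 ≈ 2, so the molecular formula is C6H8O10.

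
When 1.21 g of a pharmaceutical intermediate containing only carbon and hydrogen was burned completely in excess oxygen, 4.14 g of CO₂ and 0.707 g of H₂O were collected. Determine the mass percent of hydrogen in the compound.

mol C = 4.14 g CO₂ ÷ 44.009 g/mol = 0.09407 mol
mol H = 2 × 0.707 g H₂O ÷ 18.015 g/mol = 0.07849 mol
mass % H = 0.07912 g ÷ 1.21 g × 100%

6.5%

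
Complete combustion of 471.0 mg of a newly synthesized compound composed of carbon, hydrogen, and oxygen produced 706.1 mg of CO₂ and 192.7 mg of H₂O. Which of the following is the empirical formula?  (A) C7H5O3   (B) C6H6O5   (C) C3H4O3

(C) C3H4O3

mol C = 0.7061 g CO₂ ÷ 44.009 g/mol = 0.016044 mol
mol H = 2 × 0.1927 g H₂O ÷ 18.015 g/mol = 0.021393 mol
mass O = 0.4710 − (0.19271 + 0.021564) = 0.25673 g → mol O = 0.25673 ÷ 15.999 = 0.016046 mol
Divide by the smallest (0.016044 mol): C 1.000, H 1.333, O 1.000
Multiplying each by 3 gives whole numbers: C 3.00, H 4.00, O 3.00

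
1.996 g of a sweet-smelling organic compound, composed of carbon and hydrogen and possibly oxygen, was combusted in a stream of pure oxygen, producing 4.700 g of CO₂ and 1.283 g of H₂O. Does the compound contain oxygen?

mol C = 4.700 g CO₂ ÷ 44.009 g/mol = 0.10680 mol
mol H = 2 × 1.283 g H₂O ÷ 18.015 g/mol = 0.14244 mol
C and H account for only 1.4263 g of the 1.996 g sample; the remaining 0.56969 g must be oxygen.

yes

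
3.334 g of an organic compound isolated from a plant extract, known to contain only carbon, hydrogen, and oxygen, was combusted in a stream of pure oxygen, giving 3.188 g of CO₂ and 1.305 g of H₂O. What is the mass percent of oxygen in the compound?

69.52%

mol C = 3.188 g CO₂ ÷ 44.009 g/mol = 0.072440 mol
mol H = 2 × 1.305 g H₂O ÷ 18.015 g/mol = 0.14488 mol
mass O = 3.334 − (0.87007 + 0.14604) = 2.3179 g → mol O = 2.3179 ÷ 15.999 = 0.14488 mol
mass % O = 2.3179 g ÷ 3.334 g × 100%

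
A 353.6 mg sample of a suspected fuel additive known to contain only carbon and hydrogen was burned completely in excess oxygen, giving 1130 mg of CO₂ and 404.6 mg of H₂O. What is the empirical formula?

C4H7

mol C = 1.130 g CO₂ ÷ 44.009 g/mol = 0.025677 mol
mol H = 2 × 0.4046 g H₂O ÷ 18.015 g/mol = 0.044918 mol
Divide by the smallest (0.025677 mol): C 1.000, H 1.749
Multiplying each by 4 gives whole numbers: C 4.00, H 7.00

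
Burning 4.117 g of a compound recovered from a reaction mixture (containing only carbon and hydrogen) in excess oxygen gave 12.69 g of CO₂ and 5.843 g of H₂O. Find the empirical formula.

mol C = 12.69 g CO₂ ÷ 44.009 g/mol = 0.28835 mol
mol H = 2 × 5.843 g H₂O ÷ 18.015 g/mol = 0.64868 mol
Divide by the smallest (0.28835 mol): C 1.000, H 2.250
Multiplying each by 4 gives whole numbers: C 4.00, H 9.00

C4H9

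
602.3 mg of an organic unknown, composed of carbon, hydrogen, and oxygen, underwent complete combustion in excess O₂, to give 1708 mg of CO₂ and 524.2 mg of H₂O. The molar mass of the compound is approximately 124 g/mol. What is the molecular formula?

C8H12O

mol C = 1.708 g CO₂ ÷ 44.009 g/mol = 0.038810 mol
mol H = 2 × 0.5242 g H₂O ÷ 18.015 g/mol = 0.058196 mol
mass O = 0.6023 − (0.46615 + 0.058662) = 0.077489 g → mol O = 0.077489 ÷ 15.999 = 0.0048433 mol
Divide by the smallest (0.0048433 mol): C 8.013, H 12.016, O 1.000
Empirical formula: C8H12O
Empirical-formula mass = 124.18 g/mol; 124 ÷ 124.18 ≈ 1, so the molecular formula is C8H12O.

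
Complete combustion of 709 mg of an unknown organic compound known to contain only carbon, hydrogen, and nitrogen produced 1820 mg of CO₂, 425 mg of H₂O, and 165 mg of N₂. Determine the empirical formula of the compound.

mol C = 1.82 g CO₂ ÷ 44.009 g/mol = 0.04136 mol
mol H = 2 × 0.425 g H₂O ÷ 18.015 g/mol = 0.04718 mol
mol N = 2 × 0.165 g N₂ ÷ 28.014 g/mol = 0.01178 mol
Divide by the smallest (0.01178 mol): C 3.511, H 4.005, N 1.000
Multiplying each by 2 gives whole numbers: C 7.02, H 8.01, N 2.00

C7H8N2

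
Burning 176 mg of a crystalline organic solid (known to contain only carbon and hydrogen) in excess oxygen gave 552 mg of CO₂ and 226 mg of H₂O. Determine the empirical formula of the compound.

CH2

mol C = 0.552 g CO₂ ÷ 44.009 g/mol = 0.01254 mol
mol H = 2 × 0.226 g H₂O ÷ 18.015 g/mol = 0.02509 mol
Divide by the smallest (0.01254 mol): C 1.000, H 2.000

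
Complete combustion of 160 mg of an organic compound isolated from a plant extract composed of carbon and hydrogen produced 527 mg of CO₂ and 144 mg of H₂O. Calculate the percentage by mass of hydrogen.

mol C = 0.527 g CO₂ ÷ 44.009 g/mol = 0.01197 mol
mol H = 2 × 0.144 g H₂O ÷ 18.015 g/mol = 0.01599 mol
mass % H = 0.01611 g ÷ 0.160 g × 100%

10.1%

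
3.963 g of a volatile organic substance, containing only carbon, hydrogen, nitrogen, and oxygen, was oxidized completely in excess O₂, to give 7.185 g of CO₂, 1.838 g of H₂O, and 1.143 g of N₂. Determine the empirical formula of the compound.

C4H5N2O

mol C = 7.185 g CO₂ ÷ 44.009 g/mol = 0.16326 mol
mol H = 2 × 1.838 g H₂O ÷ 18.015 g/mol = 0.20405 mol
mol N = 2 × 1.143 g N₂ ÷ 28.014 g/mol = 0.081602 mol
mass O = 3.963 − (1.9609 + 0.20568 + 1.1430) = 0.65337 g → mol O = 0.65337 ÷ 15.999 = 0.040838 mol
Divide by the smallest (0.040838 mol): C 3.998, H 4.997, N 1.998, O 1.000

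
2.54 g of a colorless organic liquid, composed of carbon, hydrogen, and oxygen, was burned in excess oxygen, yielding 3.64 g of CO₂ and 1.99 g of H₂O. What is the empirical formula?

C3H8O3

mol C = 3.64 g CO₂ ÷ 44.009 g/mol = 0.08271 mol
mol H = 2 × 1.99 g H₂O ÷ 18.015 g/mol = 0.2209 mol
mass O = 2.54 − (0.9934 + 0.2227) = 1.324 g → mol O = 1.324 ÷ 15.999 = 0.08275 mol
Divide by the smallest (0.08271 mol): C 1.000, H 2.671, O 1.000
Multiplying each by 3 gives whole numbers: C 3.00, H 8.01, O 3.00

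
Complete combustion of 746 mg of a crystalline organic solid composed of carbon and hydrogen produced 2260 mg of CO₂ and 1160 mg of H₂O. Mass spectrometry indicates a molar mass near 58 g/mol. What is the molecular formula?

mol C = 2.26 g CO₂ ÷ 44.009 g/mol = 0.05135 mol
mol H = 2 × 1.16 g H₂O ÷ 18.015 g/mol = 0.1288 mol
Divide by the smallest (0.05135 mol): C 1.000, H 2.508
Multiplying each by 2 gives whole numbers: C 2.00, H 5.02
Empirical formula: C2H5
Empirical-formula mass = 29.06 g/mol; 58 ÷ 29.06 ≈ 2, so the molecular formula is C4H10.

C4H10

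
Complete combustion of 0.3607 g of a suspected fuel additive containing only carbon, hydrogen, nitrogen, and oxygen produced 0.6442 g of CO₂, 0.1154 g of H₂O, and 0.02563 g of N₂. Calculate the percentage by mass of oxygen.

mol C = 0.6442 g CO₂ ÷ 44.009 g/mol = 0.014638 mol
mol H = 2 × 0.1154 g H₂O ÷ 18.015 g/mol = 0.012812 mol
mol N = 2 × 0.02563 g N₂ ÷ 28.014 g/mol = 0.0018298 mol
mass O = 0.3607 − (0.17582 + 0.012914 + 0.025630) = 0.14634 g → mol O = 0.14634 ÷ 15.999 = 0.0091468 mol
mass % O = 0.14634 g ÷ 0.3607 g × 100%

40.57%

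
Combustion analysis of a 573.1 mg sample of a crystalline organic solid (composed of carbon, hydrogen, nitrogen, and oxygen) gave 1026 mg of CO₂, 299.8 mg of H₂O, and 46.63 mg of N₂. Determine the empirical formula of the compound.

mol C = 1.026 g CO₂ ÷ 44.009 g/mol = 0.023313 mol
mol H = 2 × 0.2998 g H₂O ÷ 18.015 g/mol = 0.033283 mol
mol N = 2 × 0.04663 g N₂ ÷ 28.014 g/mol = 0.0033290 mol
mass O = 0.5731 − (0.28002 + 0.033550 + 0.046630) = 0.21290 g → mol O = 0.21290 ÷ 15.999 = 0.013307 mol
Divide by the smallest (0.0033290 mol): C 7.003, H 9.998, N 1.000, O 3.997

C7H10NO4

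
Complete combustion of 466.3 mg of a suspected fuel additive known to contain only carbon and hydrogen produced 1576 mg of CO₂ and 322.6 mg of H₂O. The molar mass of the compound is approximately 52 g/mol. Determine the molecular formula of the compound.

mol C = 1.576 g CO₂ ÷ 44.009 g/mol = 0.035811 mol
mol H = 2 × 0.3226 g H₂O ÷ 18.015 g/mol = 0.035815 mol
Divide by the smallest (0.035811 mol): C 1.000, H 1.000
Empirical formula: CH
Empirical-formula mass = 13.02 g/mol; 52 ÷ 13.02 ≈ 4, so the molecular formula is C4H4.

C4H4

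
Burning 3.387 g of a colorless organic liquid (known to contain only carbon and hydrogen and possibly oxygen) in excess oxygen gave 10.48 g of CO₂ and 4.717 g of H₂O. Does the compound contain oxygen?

no

mol C = 10.48 g CO₂ ÷ 44.009 g/mol = 0.23813 mol
mol H = 2 × 4.717 g H₂O ÷ 18.015 g/mol = 0.52367 mol
C and H together account for 3.3881 g — essentially the entire 3.387 g sample — so the compound contains no oxygen.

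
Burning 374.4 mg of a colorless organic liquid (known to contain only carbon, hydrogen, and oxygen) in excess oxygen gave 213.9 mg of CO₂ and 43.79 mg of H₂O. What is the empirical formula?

CHO4

mol C = 0.2139 g CO₂ ÷ 44.009 g/mol = 0.0048604 mol
mol H = 2 × 0.04379 g H₂O ÷ 18.015 g/mol = 0.0048615 mol
mass O = 0.3744 − (0.058378 + 0.0049004) = 0.31112 g → mol O = 0.31112 ÷ 15.999 = 0.019446 mol
Divide by the smallest (0.0048604 mol): C 1.000, H 1.000, O 4.001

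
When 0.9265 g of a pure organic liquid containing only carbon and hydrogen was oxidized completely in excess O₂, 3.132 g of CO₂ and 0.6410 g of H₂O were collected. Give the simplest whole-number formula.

mol C = 3.132 g CO₂ ÷ 44.009 g/mol = 0.071167 mol
mol H = 2 × 0.6410 g H₂O ÷ 18.015 g/mol = 0.071163 mol
Divide by the smallest (0.071163 mol): C 1.000, H 1.000

CH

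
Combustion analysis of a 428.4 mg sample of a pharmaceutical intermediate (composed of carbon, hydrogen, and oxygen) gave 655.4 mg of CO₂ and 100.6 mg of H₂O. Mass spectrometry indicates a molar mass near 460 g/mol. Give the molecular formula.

C16H12O16

mol C = 0.6554 g CO₂ ÷ 44.009 g/mol = 0.014892 mol
mol H = 2 × 0.1006 g H₂O ÷ 18.015 g/mol = 0.011168 mol
mass O = 0.4284 − (0.17887 + 0.011258) = 0.23827 g → mol O = 0.23827 ÷ 15.999 = 0.014893 mol
Divide by the smallest (0.011168 mol): C 1.333, H 1.000, O 1.333
Multiplying each by 3 gives whole numbers: C 4.00, H 3.00, O 4.00
Empirical formula: C4H3O4
Empirical-formula mass = 115.06 g/mol; 460 ÷ 115.06 ≈ 4, so the molecular formula is C16H12O16.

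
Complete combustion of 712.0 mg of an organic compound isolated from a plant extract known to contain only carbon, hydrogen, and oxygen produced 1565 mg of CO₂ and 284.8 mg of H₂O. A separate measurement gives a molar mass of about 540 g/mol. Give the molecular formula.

C27H24O12

mol C = 1.565 g CO₂ ÷ 44.009 g/mol = 0.035561 mol
mol H = 2 × 0.2848 g H₂O ÷ 18.015 g/mol = 0.031618 mol
mass O = 0.7120 − (0.42712 + 0.031871) = 0.25301 g → mol O = 0.25301 ÷ 15.999 = 0.015814 mol
Divide by the smallest (0.015814 mol): C 2.249, H 1.999, O 1.000
Multiplying each by 4 gives whole numbers: C 8.99, H 8.00, O 4.00
Empirical formula: C9H8O4
Empirical-formula mass = 180.16 g/mol; 540 ÷ 180.16 ≈ 3, so the molecular formula is C27H24O12.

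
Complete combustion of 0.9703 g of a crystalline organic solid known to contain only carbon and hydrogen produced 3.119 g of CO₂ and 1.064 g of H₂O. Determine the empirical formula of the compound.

C3H5

mol C = 3.119 g CO₂ ÷ 44.009 g/mol = 0.070872 mol
mol H = 2 × 1.064 g H₂O ÷ 18.015 g/mol = 0.11812 mol
Divide by the smallest (0.070872 mol): C 1.000, H 1.667
Multiplying each by 3 gives whole numbers: C 3.00, H 5.00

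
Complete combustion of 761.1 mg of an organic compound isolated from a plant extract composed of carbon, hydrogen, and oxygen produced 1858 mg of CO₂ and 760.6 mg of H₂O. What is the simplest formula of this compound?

mol C = 1.858 g CO₂ ÷ 44.009 g/mol = 0.042219 mol
mol H = 2 × 0.7606 g H₂O ÷ 18.015 g/mol = 0.084441 mol
mass O = 0.7611 − (0.50709 + 0.085116) = 0.16890 g → mol O = 0.16890 ÷ 15.999 = 0.010557 mol
Divide by the smallest (0.010557 mol): C 3.999, H 7.999, O 1.000

C4H8O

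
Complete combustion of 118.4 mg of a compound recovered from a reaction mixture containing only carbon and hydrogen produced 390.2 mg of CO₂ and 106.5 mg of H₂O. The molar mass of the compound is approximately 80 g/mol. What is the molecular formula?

C6H8

mol C = 0.3902 g CO₂ ÷ 44.009 g/mol = 0.0088664 mol
mol H = 2 × 0.1065 g H₂O ÷ 18.015 g/mol = 0.011823 mol
Divide by the smallest (0.0088664 mol): C 1.000, H 1.334
Multiplying each by 3 gives whole numbers: C 3.00, H 4.00
Empirical formula: C3H4
Empirical-formula mass = 40.06 g/mol; 80 ÷ 40.06 ≈ 2, so the molecular formula is C6H8.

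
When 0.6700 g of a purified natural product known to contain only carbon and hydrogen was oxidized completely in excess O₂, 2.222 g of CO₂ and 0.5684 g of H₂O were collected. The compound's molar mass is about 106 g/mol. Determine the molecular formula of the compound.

C8H10

mol C = 2.222 g CO₂ ÷ 44.009 g/mol = 0.050490 mol
mol H = 2 × 0.5684 g H₂O ÷ 18.015 g/mol = 0.063103 mol
Divide by the smallest (0.050490 mol): C 1.000, H 1.250
Multiplying each by 4 gives whole numbers: C 4.00, H 5.00
Empirical formula: C4H5
Empirical-formula mass = 53.08 g/mol; 106 ÷ 53.08 ≈ 2, so the molecular formula is C8H10.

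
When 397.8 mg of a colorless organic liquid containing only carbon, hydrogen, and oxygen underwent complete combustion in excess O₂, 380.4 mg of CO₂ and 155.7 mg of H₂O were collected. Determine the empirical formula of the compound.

CH2O2

mol C = 0.3804 g CO₂ ÷ 44.009 g/mol = 0.0086437 mol
mol H = 2 × 0.1557 g H₂O ÷ 18.015 g/mol = 0.017286 mol
mass O = 0.3978 − (0.10382 + 0.017424) = 0.27656 g → mol O = 0.27656 ÷ 15.999 = 0.017286 mol
Divide by the smallest (0.0086437 mol): C 1.000, H 2.000, O 2.000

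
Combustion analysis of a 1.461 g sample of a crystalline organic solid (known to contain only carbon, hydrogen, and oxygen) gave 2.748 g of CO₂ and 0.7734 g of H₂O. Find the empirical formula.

mol C = 2.748 g CO₂ ÷ 44.009 g/mol = 0.062442 mol
mol H = 2 × 0.7734 g H₂O ÷ 18.015 g/mol = 0.085862 mol
mass O = 1.461 − (0.74999 + 0.086549) = 0.62446 g → mol O = 0.62446 ÷ 15.999 = 0.039031 mol
Divide by the smallest (0.039031 mol): C 1.600, H 2.200, O 1.000
Multiplying each by 5 gives whole numbers: C 8.00, H 11.00, O 5.00

C8H11O5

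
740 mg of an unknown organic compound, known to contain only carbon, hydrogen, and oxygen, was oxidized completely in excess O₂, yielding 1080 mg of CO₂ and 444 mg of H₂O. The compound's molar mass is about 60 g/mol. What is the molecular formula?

C2H4O2

mol C = 1.08 g CO₂ ÷ 44.009 g/mol = 0.02454 mol
mol H = 2 × 0.444 g H₂O ÷ 18.015 g/mol = 0.04929 mol
mass O = 0.740 − (0.2948 + 0.04969) = 0.3956 g → mol O = 0.3956 ÷ 15.999 = 0.02472 mol
Divide by the smallest (0.02454 mol): C 1.000, H 2.009, O 1.007
Empirical formula: CH2O
Empirical-formula mass = 30.03 g/mol; 60 ÷ 30.03 ≈ 2, so the molecular formula is C2H4O2.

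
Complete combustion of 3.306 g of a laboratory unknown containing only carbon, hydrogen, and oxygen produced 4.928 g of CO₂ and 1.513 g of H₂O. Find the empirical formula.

mol C = 4.928 g CO₂ ÷ 44.009 g/mol = 0.11198 mol
mol H = 2 × 1.513 g H₂O ÷ 18.015 g/mol = 0.16797 mol
mass O = 3.306 − (1.3450 + 0.16931) = 1.7917 g → mol O = 1.7917 ÷ 15.999 = 0.11199 mol
Divide by the smallest (0.11198 mol): C 1.000, H 1.500, O 1.000
Multiplying each by 2 gives whole numbers: C 2.00, H 3.00, O 2.00

C2H3O2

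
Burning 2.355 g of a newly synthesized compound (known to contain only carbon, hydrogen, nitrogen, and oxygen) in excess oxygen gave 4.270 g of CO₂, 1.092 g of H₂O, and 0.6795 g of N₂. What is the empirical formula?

mol C = 4.270 g CO₂ ÷ 44.009 g/mol = 0.097026 mol
mol H = 2 × 1.092 g H₂O ÷ 18.015 g/mol = 0.12123 mol
mol N = 2 × 0.6795 g N₂ ÷ 28.014 g/mol = 0.048511 mol
mass O = 2.355 − (1.1654 + 0.12220 + 0.67950) = 0.38792 g → mol O = 0.38792 ÷ 15.999 = 0.024247 mol
Divide by the smallest (0.024247 mol): C 4.002, H 5.000, N 2.001, O 1.000

C4H5N2O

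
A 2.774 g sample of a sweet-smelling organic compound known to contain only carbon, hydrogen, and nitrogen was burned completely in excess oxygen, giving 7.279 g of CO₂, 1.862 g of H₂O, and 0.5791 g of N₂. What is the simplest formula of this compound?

mol C = 7.279 g CO₂ ÷ 44.009 g/mol = 0.16540 mol
mol H = 2 × 1.862 g H₂O ÷ 18.015 g/mol = 0.20672 mol
mol N = 2 × 0.5791 g N₂ ÷ 28.014 g/mol = 0.041344 mol
Divide by the smallest (0.041344 mol): C 4.001, H 5.000, N 1.000

C4H5N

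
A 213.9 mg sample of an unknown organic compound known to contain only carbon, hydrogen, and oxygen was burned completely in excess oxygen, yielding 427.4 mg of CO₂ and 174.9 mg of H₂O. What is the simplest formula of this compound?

mol C = 0.4274 g CO₂ ÷ 44.009 g/mol = 0.0097116 mol
mol H = 2 × 0.1749 g H₂O ÷ 18.015 g/mol = 0.019417 mol
mass O = 0.2139 − (0.11665 + 0.019572) = 0.077681 g → mol O = 0.077681 ÷ 15.999 = 0.0048554 mol
Divide by the smallest (0.0048554 mol): C 2.000, H 3.999, O 1.000

C2H4O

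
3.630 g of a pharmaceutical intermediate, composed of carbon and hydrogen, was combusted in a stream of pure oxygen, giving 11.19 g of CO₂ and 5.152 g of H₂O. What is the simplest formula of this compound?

mol C = 11.19 g CO₂ ÷ 44.009 g/mol = 0.25427 mol
mol H = 2 × 5.152 g H₂O ÷ 18.015 g/mol = 0.57197 mol
Divide by the smallest (0.25427 mol): C 1.000, H 2.249
Multiplying each by 4 gives whole numbers: C 4.00, H 9.00

C4H9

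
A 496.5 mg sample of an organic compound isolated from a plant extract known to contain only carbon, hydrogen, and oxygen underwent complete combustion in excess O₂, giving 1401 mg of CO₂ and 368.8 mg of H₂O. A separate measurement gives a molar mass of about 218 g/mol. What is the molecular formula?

mol C = 1.401 g CO₂ ÷ 44.009 g/mol = 0.031834 mol
mol H = 2 × 0.3688 g H₂O ÷ 18.015 g/mol = 0.040944 mol
mass O = 0.4965 − (0.38236 + 0.041271) = 0.072866 g → mol O = 0.072866 ÷ 15.999 = 0.0045544 mol
Divide by the smallest (0.0045544 mol): C 6.990, H 8.990, O 1.000
Empirical formula: C7H9O
Empirical-formula mass = 109.15 g/mol; 218 ÷ 109.15 ≈ 2, so the molecular formula is C14H18O2.

C14H18O2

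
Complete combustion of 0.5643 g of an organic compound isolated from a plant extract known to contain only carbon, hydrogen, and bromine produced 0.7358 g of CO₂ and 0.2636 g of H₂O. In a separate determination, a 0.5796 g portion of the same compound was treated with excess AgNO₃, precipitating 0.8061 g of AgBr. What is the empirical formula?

mol C = 0.7358 g CO₂ ÷ 44.009 g/mol = 0.016719 mol
mol H = 2 × 0.2636 g H₂O ÷ 18.015 g/mol = 0.029265 mol
From the AgBr data: mol Br per gram of compound = (0.8061 ÷ 187.772) ÷ 0.5796 = 0.0074068 mol/g, so in the 0.5643 g combustion sample mol Br = 0.0041796 mol
Divide by the smallest (0.0041796 mol): C 4.000, H 7.002, Br 1.000

C4H7Br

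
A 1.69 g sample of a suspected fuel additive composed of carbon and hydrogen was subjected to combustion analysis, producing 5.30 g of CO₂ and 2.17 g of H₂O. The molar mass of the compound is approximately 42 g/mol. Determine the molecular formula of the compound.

C3H6

mol C = 5.30 g CO₂ ÷ 44.009 g/mol = 0.1204 mol
mol H = 2 × 2.17 g H₂O ÷ 18.015 g/mol = 0.2409 mol
Divide by the smallest (0.1204 mol): C 1.000, H 2.000
Empirical formula: CH2
Empirical-formula mass = 14.03 g/mol; 42 ÷ 14.03 ≈ 3, so the molecular formula is C3H6.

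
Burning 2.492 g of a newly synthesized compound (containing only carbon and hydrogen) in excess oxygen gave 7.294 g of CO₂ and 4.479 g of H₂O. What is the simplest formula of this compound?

mol C = 7.294 g CO₂ ÷ 44.009 g/mol = 0.16574 mol
mol H = 2 × 4.479 g H₂O ÷ 18.015 g/mol = 0.49725 mol
Divide by the smallest (0.16574 mol): C 1.000, H 3.000

CH3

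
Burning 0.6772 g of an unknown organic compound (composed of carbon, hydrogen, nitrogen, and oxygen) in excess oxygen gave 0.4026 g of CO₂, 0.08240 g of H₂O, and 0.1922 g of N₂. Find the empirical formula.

mol C = 0.4026 g CO₂ ÷ 44.009 g/mol = 0.0091481 mol
mol H = 2 × 0.08240 g H₂O ÷ 18.015 g/mol = 0.0091479 mol
mol N = 2 × 0.1922 g N₂ ÷ 28.014 g/mol = 0.013722 mol
mass O = 0.6772 − (0.10988 + 0.0092211 + 0.19220) = 0.36590 g → mol O = 0.36590 ÷ 15.999 = 0.022870 mol
Divide by the smallest (0.0091479 mol): C 1.000, H 1.000, N 1.500, O 2.500
Multiplying each by 2 gives whole numbers: C 2.00, H 2.00, N 3.00, O 5.00

C2H2N3O5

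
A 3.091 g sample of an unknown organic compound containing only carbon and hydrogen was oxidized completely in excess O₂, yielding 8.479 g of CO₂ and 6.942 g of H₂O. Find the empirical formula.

mol C = 8.479 g CO₂ ÷ 44.009 g/mol = 0.19267 mol
mol H = 2 × 6.942 g H₂O ÷ 18.015 g/mol = 0.77069 mol
Divide by the smallest (0.19267 mol): C 1.000, H 4.000

CH4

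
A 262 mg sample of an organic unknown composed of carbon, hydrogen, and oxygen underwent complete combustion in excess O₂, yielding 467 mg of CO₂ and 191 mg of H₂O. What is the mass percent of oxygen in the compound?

43.2%

mol C = 0.467 g CO₂ ÷ 44.009 g/mol = 0.01061 mol
mol H = 2 × 0.191 g H₂O ÷ 18.015 g/mol = 0.02120 mol
mass O = 0.262 − (0.1275 + 0.02137) = 0.1132 g → mol O = 0.1132 ÷ 15.999 = 0.007074 mol
mass % O = 0.1132 g ÷ 0.262 g × 100%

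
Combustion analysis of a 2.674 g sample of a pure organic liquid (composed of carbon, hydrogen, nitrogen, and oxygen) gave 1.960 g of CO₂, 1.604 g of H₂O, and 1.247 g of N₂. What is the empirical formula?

mol C = 1.960 g CO₂ ÷ 44.009 g/mol = 0.044536 mol
mol H = 2 × 1.604 g H₂O ÷ 18.015 g/mol = 0.17807 mol
mol N = 2 × 1.247 g N₂ ÷ 28.014 g/mol = 0.089027 mol
mass O = 2.674 − (0.53493 + 0.17950 + 1.2470) = 0.71258 g → mol O = 0.71258 ÷ 15.999 = 0.044539 mol
Divide by the smallest (0.044536 mol): C 1.000, H 3.998, N 1.999, O 1.000

CH4N2O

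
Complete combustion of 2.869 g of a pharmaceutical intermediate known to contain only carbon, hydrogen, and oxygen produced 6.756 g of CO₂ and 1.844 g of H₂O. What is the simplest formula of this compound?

mol C = 6.756 g CO₂ ÷ 44.009 g/mol = 0.15351 mol
mol H = 2 × 1.844 g H₂O ÷ 18.015 g/mol = 0.20472 mol
mass O = 2.869 − (1.8439 + 0.20636) = 0.81879 g → mol O = 0.81879 ÷ 15.999 = 0.051177 mol
Divide by the smallest (0.051177 mol): C 3.000, H 4.000, O 1.000

C3H4O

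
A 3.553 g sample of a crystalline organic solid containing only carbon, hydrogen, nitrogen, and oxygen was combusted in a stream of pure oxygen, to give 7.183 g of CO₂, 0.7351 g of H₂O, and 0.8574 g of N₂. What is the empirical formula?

mol C = 7.183 g CO₂ ÷ 44.009 g/mol = 0.16322 mol
mol H = 2 × 0.7351 g H₂O ÷ 18.015 g/mol = 0.081610 mol
mol N = 2 × 0.8574 g N₂ ÷ 28.014 g/mol = 0.061212 mol
mass O = 3.553 − (1.9604 + 0.082263 + 0.85740) = 0.65294 g → mol O = 0.65294 ÷ 15.999 = 0.040811 mol
Divide by the smallest (0.040811 mol): C 3.999, H 2.000, N 1.500, O 1.000
Multiplying each by 2 gives whole numbers: C 8.00, H 4.00, N 3.00, O 2.00

C8H4N3O2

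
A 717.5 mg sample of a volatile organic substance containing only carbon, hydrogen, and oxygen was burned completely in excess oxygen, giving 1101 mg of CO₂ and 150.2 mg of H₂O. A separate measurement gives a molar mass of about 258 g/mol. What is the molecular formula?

C9H6O9

mol C = 1.101 g CO₂ ÷ 44.009 g/mol = 0.025018 mol
mol H = 2 × 0.1502 g H₂O ÷ 18.015 g/mol = 0.016675 mol
mass O = 0.7175 − (0.30049 + 0.016808) = 0.40021 g → mol O = 0.40021 ÷ 15.999 = 0.025014 mol
Divide by the smallest (0.016675 mol): C 1.500, H 1.000, O 1.500
Multiplying each by 2 gives whole numbers: C 3.00, H 2.00, O 3.00
Empirical formula: C3H2O3
Empirical-formula mass = 86.05 g/mol; 258 ÷ 86.05 ≈ 3, so the molecular formula is C9H6O9.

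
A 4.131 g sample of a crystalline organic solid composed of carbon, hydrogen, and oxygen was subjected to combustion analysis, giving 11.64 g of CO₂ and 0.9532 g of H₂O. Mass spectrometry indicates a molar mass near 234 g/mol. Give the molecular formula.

mol C = 11.64 g CO₂ ÷ 44.009 g/mol = 0.26449 mol
mol H = 2 × 0.9532 g H₂O ÷ 18.015 g/mol = 0.10582 mol
mass O = 4.131 − (3.1768 + 0.10667) = 0.84752 g → mol O = 0.84752 ÷ 15.999 = 0.052974 mol
Divide by the smallest (0.052974 mol): C 4.993, H 1.998, O 1.000
Empirical formula: C5H2O
Empirical-formula mass = 78.07 g/mol; 234 ÷ 78.07 ≈ 3, so the molecular formula is C15H6O3.

C15H6O3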